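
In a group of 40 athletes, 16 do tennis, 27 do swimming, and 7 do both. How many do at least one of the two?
|A∪B| = |A| + |B| - |A∩B| = 16 + 27 - 7 = 36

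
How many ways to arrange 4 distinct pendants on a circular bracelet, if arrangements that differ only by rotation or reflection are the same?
(4-1)!/2 = 6/2 = 3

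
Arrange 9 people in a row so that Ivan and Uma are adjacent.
Treat as block: (9-1)! × 2! = 40320 × 2 = 80640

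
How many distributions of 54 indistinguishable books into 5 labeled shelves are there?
C(54+5-1, 5-1) = C(58, 4) = 424270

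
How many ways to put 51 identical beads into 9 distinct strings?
C(51+9-1, 9-1) = C(59, 8) = 2217471399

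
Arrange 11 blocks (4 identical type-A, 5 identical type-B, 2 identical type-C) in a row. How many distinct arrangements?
11! / (4! × 5! × 2!) = 6930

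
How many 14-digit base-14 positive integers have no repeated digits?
First digit: 13 choices (nonzero). Then descending: 13 × 13 × 12 × 11 × 10 × 9 × 8 × 7 × 6 × 5 × 4 × 3 × 2 × 1 = 80951270400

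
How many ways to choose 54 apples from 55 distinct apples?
C(55,54) = 55!/(54!×1!) = 55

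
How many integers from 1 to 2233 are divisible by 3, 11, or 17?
⌊2233/3⌋+⌊2233/11⌋+⌊2233/17⌋ - ⌊2233/33⌋-⌊2233/51⌋-⌊2233/187⌋ + ⌊2233/561⌋ = 744+203+131 - 67-43-11 + 3 = 960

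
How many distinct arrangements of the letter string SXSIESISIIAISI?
14! / (5! × 1! × 6! × 1! × 1!) = 1009008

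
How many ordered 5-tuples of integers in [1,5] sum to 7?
Coefficient of x^7 in (x + x² + ... + x^5)^5. By inclusion-exclusion on dice exceeding 5: Σ_j (-1)^j C(5,j)·C(7-1-5j, 4) = C(5,0)·C(6,4) = 1·15 = 15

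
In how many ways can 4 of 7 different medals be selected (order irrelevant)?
C(7,4) = 7!/(4!×3!) = 35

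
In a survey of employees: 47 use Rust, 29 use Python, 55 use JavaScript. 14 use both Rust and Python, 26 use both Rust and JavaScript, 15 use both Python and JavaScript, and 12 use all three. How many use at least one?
|A∪B∪C| = 47+29+55-14-26-15+12 = 88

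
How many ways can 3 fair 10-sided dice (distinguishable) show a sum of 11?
Coefficient of x^11 in (x + x² + ... + x^10)^3. By inclusion-exclusion on dice exceeding 10: Σ_j (-1)^j C(3,j)·C(11-1-10j, 2) = C(3,0)·C(10,2) = 1·45 = 45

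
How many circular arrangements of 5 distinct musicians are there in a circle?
Circular: fix one position, arrange the rest. (5-1)! = 24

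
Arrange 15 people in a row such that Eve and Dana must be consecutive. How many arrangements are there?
Treat the 2 as one block: (15-2+1)! × 2! = 87178291200 × 2 = 174356582400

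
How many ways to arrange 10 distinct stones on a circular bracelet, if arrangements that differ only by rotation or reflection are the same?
(10-1)!/2 = 362880/2 = 181440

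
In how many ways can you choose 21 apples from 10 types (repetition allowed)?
C(21+10-1, 10-1) = C(30, 9) = 14307150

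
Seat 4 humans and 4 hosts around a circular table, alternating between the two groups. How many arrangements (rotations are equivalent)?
Fix one of the humans: (4-1)! ways for the remaining humans, × 4! ways for the hosts = 6 × 24 = 144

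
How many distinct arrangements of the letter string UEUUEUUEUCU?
11! / (3! × 7! × 1!) = 1320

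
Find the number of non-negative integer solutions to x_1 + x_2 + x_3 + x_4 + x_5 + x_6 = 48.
C(48+6-1, 6-1) = C(53, 5) = 2869685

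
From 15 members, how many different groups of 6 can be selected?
C(15,6) = 15!/(6!×9!) = 5005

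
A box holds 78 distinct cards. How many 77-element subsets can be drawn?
C(78,77) = 78!/(77!×1!) = 78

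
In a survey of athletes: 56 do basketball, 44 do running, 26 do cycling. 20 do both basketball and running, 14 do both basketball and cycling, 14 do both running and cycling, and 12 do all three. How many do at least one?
|A∪B∪C| = 56+44+26-20-14-14+12 = 90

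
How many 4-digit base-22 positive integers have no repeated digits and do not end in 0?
Last digit: 21 nonzero choices. First digit: 20 (nonzero, ≠last). Middle 2: P(20,2) = 380. Total = 159600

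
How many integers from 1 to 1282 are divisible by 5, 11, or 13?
⌊1282/5⌋+⌊1282/11⌋+⌊1282/13⌋ - ⌊1282/55⌋-⌊1282/65⌋-⌊1282/143⌋ + ⌊1282/715⌋ = 256+116+98 - 23-19-8 + 1 = 421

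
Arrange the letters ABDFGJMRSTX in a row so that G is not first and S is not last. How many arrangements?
By inclusion-exclusion: 11! - 2×(11-1)! + (11-2)! = 39916800 - 7257600 + 362880 = 33022080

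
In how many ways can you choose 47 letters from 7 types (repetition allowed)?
C(47+7-1, 7-1) = C(53, 6) = 22957480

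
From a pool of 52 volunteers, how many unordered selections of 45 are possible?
C(52,45) = 52!/(45!×7!) = 133784560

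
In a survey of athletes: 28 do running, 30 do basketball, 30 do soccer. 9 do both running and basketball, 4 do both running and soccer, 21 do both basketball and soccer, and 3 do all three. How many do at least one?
|A∪B∪C| = 28+30+30-9-4-21+3 = 57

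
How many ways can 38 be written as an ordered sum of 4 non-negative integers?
C(38+4-1, 4-1) = C(41, 3) = 10660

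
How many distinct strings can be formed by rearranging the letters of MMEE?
4! / (2! × 2!) = 6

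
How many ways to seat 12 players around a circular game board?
Circular: fix one position, arrange the rest. (12-1)! = 39916800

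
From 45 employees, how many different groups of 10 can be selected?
C(45,10) = 45!/(10!×35!) = 3190187286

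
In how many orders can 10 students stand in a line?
10! = 3628800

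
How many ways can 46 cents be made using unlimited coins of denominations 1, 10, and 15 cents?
Coefficient of x^46 in 1/(1-x^1) · 1/(1-x^10) · 1/(1-x^15). Case on j = number of 15-cent coins (j = 0..3); remainder r = 46 - 15j is made from {1,10} in ⌊r/10⌋+1 ways. r = 46, 31, 16, 1 → 5 + 4 + 2 + 1 = 12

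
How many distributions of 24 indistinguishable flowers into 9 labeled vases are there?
C(24+9-1, 9-1) = C(32, 8) = 10518300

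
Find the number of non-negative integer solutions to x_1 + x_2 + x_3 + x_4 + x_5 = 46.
C(46+5-1, 5-1) = C(50, 4) = 230300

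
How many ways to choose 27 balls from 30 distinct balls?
C(30,27) = 30!/(27!×3!) = 4060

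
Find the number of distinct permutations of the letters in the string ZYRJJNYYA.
9! / (1! × 3! × 1! × 2! × 1! × 1!) = 30240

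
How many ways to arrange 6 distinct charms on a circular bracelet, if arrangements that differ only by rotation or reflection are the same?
(6-1)!/2 = 120/2 = 60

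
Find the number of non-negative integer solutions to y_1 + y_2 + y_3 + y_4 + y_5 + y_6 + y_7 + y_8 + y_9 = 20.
C(20+9-1, 9-1) = C(28, 8) = 3108105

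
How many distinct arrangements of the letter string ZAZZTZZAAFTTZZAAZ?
17! / (8! × 1! × 3! × 5!) = 12252240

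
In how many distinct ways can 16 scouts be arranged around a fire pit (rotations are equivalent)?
Circular: fix one position, arrange the rest. (16-1)! = 1307674368000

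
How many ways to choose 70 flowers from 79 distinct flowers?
C(79,70) = 79!/(70!×9!) = 205811513765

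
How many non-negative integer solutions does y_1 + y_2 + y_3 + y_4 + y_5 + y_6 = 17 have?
C(17+6-1, 6-1) = C(22, 5) = 26334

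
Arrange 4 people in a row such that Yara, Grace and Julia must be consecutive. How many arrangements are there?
Treat the 3 as one block: (4-3+1)! × 3! = 2 × 6 = 12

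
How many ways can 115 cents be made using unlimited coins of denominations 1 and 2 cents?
Coefficient of x^115 in 1/(1-x^1) · 1/(1-x^2). Use j coins of 2 for j = 0..⌊115/2⌋ = 57, the rest in 1s: 57 + 1 = 58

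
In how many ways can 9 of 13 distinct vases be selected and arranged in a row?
P(13,9) = 13!/(13-9)! = 259459200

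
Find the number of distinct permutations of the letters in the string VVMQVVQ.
7! / (2! × 1! × 4!) = 105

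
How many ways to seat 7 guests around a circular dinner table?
Circular: fix one position, arrange the rest. (7-1)! = 720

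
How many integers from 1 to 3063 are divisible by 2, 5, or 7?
⌊3063/2⌋+⌊3063/5⌋+⌊3063/7⌋ - ⌊3063/10⌋-⌊3063/14⌋-⌊3063/35⌋ + ⌊3063/70⌋ = 1531+612+437 - 306-218-87 + 43 = 2012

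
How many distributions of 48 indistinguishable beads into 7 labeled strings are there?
C(48+7-1, 7-1) = C(54, 6) = 25827165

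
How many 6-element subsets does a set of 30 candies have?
C(30,6) = 30!/(6!×24!) = 593775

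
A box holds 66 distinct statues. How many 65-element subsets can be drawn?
C(66,65) = 66!/(65!×1!) = 66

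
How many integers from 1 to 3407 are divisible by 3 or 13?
⌊3407/3⌋ + ⌊3407/13⌋ - ⌊3407/39⌋ = 1135 + 262 - 87 = 1310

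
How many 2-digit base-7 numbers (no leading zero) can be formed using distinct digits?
First digit: 6 choices (nonzero). Then descending: 6 × 6 = 36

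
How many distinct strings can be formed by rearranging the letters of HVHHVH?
6! / (4! × 2!) = 15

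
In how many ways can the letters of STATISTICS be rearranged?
10! / (3! × 3! × 1! × 2! × 1!) = 50400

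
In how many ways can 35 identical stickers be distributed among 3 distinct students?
C(35+3-1, 3-1) = C(37, 2) = 666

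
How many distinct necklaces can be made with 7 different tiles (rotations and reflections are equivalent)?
(7-1)!/2 = 720/2 = 360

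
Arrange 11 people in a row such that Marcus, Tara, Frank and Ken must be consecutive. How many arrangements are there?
Treat the 4 as one block: (11-4+1)! × 4! = 40320 × 24 = 967680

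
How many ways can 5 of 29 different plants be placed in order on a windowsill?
P(29,5) = 29!/(29-5)! = 14250600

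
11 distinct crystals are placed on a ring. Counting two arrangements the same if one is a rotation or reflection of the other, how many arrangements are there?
(11-1)!/2 = 3628800/2 = 1814400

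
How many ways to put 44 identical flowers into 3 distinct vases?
C(44+3-1, 3-1) = C(46, 2) = 1035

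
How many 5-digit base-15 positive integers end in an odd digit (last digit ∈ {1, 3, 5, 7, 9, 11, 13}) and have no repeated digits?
Last∈{1,3,5,7,9,11,13}. Last=0: 0. Last nonzero: 7×13×P(13,3) = 156156. Total = 156156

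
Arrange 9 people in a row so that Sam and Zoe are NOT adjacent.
Total - adjacent = 9! - (9-1)!×2 = 362880 - 80640 = 282240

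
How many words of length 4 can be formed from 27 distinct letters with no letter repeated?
P(27,4) = 27!/(27-4)! = 421200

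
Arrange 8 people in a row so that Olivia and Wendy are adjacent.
Treat as block: (8-1)! × 2! = 5040 × 2 = 10080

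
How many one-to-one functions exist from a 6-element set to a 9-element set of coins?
P(9,6) = 9!/(9-6)! = 60480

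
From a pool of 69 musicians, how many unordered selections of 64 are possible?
C(69,64) = 69!/(64!×5!) = 11238513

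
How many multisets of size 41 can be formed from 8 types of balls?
C(41+8-1, 8-1) = C(48, 7) = 73629072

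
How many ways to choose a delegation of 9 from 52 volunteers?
C(52,9) = 52!/(9!×43!) = 3679075400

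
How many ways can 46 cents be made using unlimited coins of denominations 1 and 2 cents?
Coefficient of x^46 in 1/(1-x^1) · 1/(1-x^2). Use j coins of 2 for j = 0..⌊46/2⌋ = 23, the rest in 1s: 23 + 1 = 24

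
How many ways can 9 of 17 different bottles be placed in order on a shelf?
P(17,9) = 17!/(17-9)! = 8821612800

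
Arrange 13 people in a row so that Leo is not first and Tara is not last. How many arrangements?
By inclusion-exclusion: 13! - 2×(13-1)! + (13-2)! = 6227020800 - 958003200 + 39916800 = 5308934400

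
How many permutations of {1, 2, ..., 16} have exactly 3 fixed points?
Choose the 3 fixed points C(16,3) = 560, derange the rest: !13 = Σ_{j=0}^{13} (-1)^j·13!/j! = 6227020800 - 6227020800 + 3113510400 - 1037836800 + 259459200 - 51891840 + 8648640 - 1235520 + 154440 - 17160 + 1716 - 156 + 13 - 1 = 2290792932. Product = 560 × 2290792932 = 1282844041920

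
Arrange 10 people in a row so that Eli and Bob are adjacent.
Treat as block: (10-1)! × 2! = 362880 × 2 = 725760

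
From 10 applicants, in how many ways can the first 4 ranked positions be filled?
P(10,4) = 10!/(10-4)! = 5040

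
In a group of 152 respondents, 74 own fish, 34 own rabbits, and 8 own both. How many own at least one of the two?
|A∪B| = |A| + |B| - |A∩B| = 74 + 34 - 8 = 100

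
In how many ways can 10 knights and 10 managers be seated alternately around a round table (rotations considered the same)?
Fix one of the knights: (10-1)! ways for the remaining knights, × 10! ways for the managers = 362880 × 3628800 = 1316818944000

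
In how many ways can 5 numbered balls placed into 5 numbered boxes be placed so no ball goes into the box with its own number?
!5 = Σ_{j=0}^{5} (-1)^j·5!/j! = 120 - 120 + 60 - 20 + 5 - 1 = 44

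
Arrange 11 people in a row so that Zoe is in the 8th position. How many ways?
Fix one position: (11-1)! = 3628800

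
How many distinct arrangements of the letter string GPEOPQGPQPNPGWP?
15! / (1! × 1! × 1! × 3! × 1! × 6! × 2!) = 151351200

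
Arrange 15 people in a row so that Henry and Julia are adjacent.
Treat as block: (15-1)! × 2! = 87178291200 × 2 = 174356582400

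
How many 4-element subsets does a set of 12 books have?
C(12,4) = 12!/(4!×8!) = 495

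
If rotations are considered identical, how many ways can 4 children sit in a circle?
Circular: fix one position, arrange the rest. (4-1)! = 6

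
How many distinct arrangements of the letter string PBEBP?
5! / (2! × 2! × 1!) = 30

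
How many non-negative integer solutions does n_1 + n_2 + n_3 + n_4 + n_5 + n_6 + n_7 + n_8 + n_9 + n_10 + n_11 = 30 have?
C(30+11-1, 11-1) = C(40, 10) = 847660528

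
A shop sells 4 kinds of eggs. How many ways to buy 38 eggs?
C(38+4-1, 4-1) = C(41, 3) = 10660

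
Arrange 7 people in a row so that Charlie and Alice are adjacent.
Treat as block: (7-1)! × 2! = 720 × 2 = 1440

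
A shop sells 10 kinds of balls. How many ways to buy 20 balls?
C(20+10-1, 10-1) = C(29, 9) = 10015005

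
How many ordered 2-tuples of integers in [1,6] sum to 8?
Coefficient of x^8 in (x + x² + ... + x^6)^2. By inclusion-exclusion on dice exceeding 6: Σ_j (-1)^j C(2,j)·C(8-1-6j, 1) = C(2,0)·C(7,1) - C(2,1)·C(1,1) = 1·7 - 2·1 = 5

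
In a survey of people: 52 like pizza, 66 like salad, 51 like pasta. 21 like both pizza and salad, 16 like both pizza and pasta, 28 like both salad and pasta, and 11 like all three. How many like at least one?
|A∪B∪C| = 52+66+51-21-16-28+11 = 115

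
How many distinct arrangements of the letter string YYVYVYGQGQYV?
12! / (2! × 2! × 3! × 5!) = 166320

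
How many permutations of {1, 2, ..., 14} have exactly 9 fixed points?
Choose the 9 fixed points C(14,9) = 2002, derange the rest: !5 = Σ_{j=0}^{5} (-1)^j·5!/j! = 120 - 120 + 60 - 20 + 5 - 1 = 44. Product = 2002 × 44 = 88088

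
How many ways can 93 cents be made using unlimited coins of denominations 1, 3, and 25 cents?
Coefficient of x^93 in 1/(1-x^1) · 1/(1-x^3) · 1/(1-x^25). Case on j = number of 25-cent coins (j = 0..3); remainder r = 93 - 25j is made from {1,3} in ⌊r/3⌋+1 ways. r = 93, 68, 43, 18 → 32 + 23 + 15 + 7 = 77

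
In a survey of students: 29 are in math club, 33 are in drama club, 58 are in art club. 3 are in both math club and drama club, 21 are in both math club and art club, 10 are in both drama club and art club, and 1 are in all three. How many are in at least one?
|A∪B∪C| = 29+33+58-3-21-10+1 = 87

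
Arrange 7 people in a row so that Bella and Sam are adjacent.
Treat as block: (7-1)! × 2! = 720 × 2 = 1440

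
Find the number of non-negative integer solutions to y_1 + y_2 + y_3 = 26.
C(26+3-1, 3-1) = C(28, 2) = 378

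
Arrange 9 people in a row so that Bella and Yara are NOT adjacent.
Total - adjacent = 9! - (9-1)!×2 = 362880 - 80640 = 282240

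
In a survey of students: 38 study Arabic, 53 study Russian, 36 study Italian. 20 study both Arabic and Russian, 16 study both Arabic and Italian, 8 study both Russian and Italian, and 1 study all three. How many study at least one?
|A∪B∪C| = 38+53+36-20-16-8+1 = 84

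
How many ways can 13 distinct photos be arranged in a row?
13! = 6227020800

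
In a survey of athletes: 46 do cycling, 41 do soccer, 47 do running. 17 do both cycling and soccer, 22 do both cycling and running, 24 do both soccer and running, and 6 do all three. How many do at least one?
|A∪B∪C| = 46+41+47-17-22-24+6 = 77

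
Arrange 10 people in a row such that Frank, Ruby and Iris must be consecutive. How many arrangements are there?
Treat the 3 as one block: (10-3+1)! × 3! = 40320 × 6 = 241920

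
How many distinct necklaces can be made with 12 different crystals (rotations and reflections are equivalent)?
(12-1)!/2 = 39916800/2 = 19958400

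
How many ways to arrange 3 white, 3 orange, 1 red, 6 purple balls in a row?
13! / (3! × 3! × 1! × 6!) = 240240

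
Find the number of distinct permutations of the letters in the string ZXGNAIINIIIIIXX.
15! / (7! × 1! × 3! × 1! × 2! × 1!) = 21621600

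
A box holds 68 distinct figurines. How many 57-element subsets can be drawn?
C(68,57) = 68!/(57!×11!) = 1533058025824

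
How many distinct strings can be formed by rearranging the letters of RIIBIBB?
7! / (3! × 3! × 1!) = 140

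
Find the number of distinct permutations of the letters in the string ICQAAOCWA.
9! / (1! × 1! × 3! × 1! × 1! × 2!) = 30240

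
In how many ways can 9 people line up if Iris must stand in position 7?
Fix one position: (9-1)! = 40320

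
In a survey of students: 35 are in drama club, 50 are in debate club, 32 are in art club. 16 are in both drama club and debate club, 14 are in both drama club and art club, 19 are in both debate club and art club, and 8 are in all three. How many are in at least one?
|A∪B∪C| = 35+50+32-16-14-19+8 = 76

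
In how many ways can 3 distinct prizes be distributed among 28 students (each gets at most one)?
P(28,3) = 28!/(28-3)! = 19656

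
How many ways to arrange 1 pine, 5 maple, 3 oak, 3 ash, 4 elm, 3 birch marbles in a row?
19! / (1! × 5! × 3! × 3! × 4! × 3!) = 195545750400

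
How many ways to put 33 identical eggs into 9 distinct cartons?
C(33+9-1, 9-1) = C(41, 8) = 95548245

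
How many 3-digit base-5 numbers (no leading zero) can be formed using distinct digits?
First digit: 4 choices (nonzero). Then descending: 4 × 4 × 3 = 48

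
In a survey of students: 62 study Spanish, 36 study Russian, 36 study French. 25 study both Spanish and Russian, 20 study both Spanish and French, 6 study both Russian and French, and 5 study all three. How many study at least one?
|A∪B∪C| = 62+36+36-25-20-6+5 = 88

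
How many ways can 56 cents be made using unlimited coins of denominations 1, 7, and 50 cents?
Coefficient of x^56 in 1/(1-x^1) · 1/(1-x^7) · 1/(1-x^50). Case on j = number of 50-cent coins (j = 0..1); remainder r = 56 - 50j is made from {1,7} in ⌊r/7⌋+1 ways. r = 56, 6 → 9 + 1 = 10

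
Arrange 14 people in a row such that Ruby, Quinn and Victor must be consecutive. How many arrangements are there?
Treat the 3 as one block: (14-3+1)! × 3! = 479001600 × 6 = 2874009600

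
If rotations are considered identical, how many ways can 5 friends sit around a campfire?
Circular: fix one position, arrange the rest. (5-1)! = 24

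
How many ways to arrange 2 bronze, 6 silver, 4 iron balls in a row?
12! / (2! × 6! × 4!) = 13860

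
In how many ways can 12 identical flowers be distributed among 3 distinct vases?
C(12+3-1, 3-1) = C(14, 2) = 91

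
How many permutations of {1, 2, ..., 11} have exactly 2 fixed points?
Choose the 2 fixed points C(11,2) = 55, derange the rest: !9 = Σ_{j=0}^{9} (-1)^j·9!/j! = 362880 - 362880 + 181440 - 60480 + 15120 - 3024 + 504 - 72 + 9 - 1 = 133496. Product = 55 × 133496 = 7342280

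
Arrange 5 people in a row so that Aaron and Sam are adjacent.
Treat as block: (5-1)! × 2! = 24 × 2 = 48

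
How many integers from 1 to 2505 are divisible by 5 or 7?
⌊2505/5⌋ + ⌊2505/7⌋ - ⌊2505/35⌋ = 501 + 357 - 71 = 787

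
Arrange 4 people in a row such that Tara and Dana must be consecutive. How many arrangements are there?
Treat the 2 as one block: (4-2+1)! × 2! = 6 × 2 = 12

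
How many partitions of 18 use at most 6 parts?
By conjugation, equals partitions of 18 into parts ≤ 6. Let r_j(i) = number of partitions of i into parts ≤ j, for i = 0..18. r_1(i) = 1 for all i; r_j(i) = r_{j-1}(i) + r_j(i-j). Rows j = 2..6: ≤2: 1 1 2 2 3 3 4 4 5 5 6 6 7 7 8 8 9 9 10; ≤3: 1 1 2 3 4 5 7 8 10 12 14 16 19 21 24 27 30 33 37; ≤4: 1 1 2 3 5 6 9 11 15 18 23 27 34 39 47 54 64 72 84; ≤5: 1 1 2 3 5 7 10 13 18 23 30 37 47 57 70 84 101 119 141; ≤6: 1 1 2 3 5 7 11 14 20 26 35 44 58 71 90 110 136 163 199. r_6(18) = 199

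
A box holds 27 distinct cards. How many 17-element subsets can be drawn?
C(27,17) = 27!/(17!×10!) = 8436285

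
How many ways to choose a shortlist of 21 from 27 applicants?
C(27,21) = 27!/(21!×6!) = 296010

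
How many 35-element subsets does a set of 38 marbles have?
C(38,35) = 38!/(35!×3!) = 8436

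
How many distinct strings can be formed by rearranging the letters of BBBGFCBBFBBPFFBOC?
17! / (1! × 1! × 8! × 1! × 4! × 2!) = 183783600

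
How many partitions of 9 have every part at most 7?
Let r_j(i) = number of partitions of i into parts ≤ j, for i = 0..9. r_1(i) = 1 for all i; r_j(i) = r_{j-1}(i) + r_j(i-j). Rows j = 2..7: ≤2: 1 1 2 2 3 3 4 4 5 5; ≤3: 1 1 2 3 4 5 7 8 10 12; ≤4: 1 1 2 3 5 6 9 11 15 18; ≤5: 1 1 2 3 5 7 10 13 18 23; ≤6: 1 1 2 3 5 7 11 14 20 26; ≤7: 1 1 2 3 5 7 11 15 21 28. r_7(9) = 28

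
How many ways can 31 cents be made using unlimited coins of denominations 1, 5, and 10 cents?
Coefficient of x^31 in 1/(1-x^1) · 1/(1-x^5) · 1/(1-x^10). Case on j = number of 10-cent coins (j = 0..3); remainder r = 31 - 10j is made from {1,5} in ⌊r/5⌋+1 ways. r = 31, 21, 11, 1 → 7 + 5 + 3 + 1 = 16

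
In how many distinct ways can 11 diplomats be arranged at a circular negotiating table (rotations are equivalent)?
Circular: fix one position, arrange the rest. (11-1)! = 3628800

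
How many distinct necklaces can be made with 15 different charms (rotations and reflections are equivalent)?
(15-1)!/2 = 87178291200/2 = 43589145600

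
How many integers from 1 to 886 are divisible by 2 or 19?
⌊886/2⌋ + ⌊886/19⌋ - ⌊886/38⌋ = 443 + 46 - 23 = 466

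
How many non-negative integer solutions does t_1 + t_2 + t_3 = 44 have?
C(44+3-1, 3-1) = C(46, 2) = 1035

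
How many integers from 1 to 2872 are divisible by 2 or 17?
⌊2872/2⌋ + ⌊2872/17⌋ - ⌊2872/34⌋ = 1436 + 168 - 84 = 1520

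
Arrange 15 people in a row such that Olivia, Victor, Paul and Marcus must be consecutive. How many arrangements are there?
Treat the 4 as one block: (15-4+1)! × 4! = 479001600 × 24 = 11496038400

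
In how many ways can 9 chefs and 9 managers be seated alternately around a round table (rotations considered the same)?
Fix one of the chefs: (9-1)! ways for the remaining chefs, × 9! ways for the managers = 40320 × 362880 = 14631321600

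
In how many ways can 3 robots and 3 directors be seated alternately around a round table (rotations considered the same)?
Fix one of the robots: (3-1)! ways for the remaining robots, × 3! ways for the directors = 2 × 6 = 12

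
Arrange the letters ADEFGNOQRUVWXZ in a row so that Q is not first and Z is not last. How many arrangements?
By inclusion-exclusion: 14! - 2×(14-1)! + (14-2)! = 87178291200 - 12454041600 + 479001600 = 75203251200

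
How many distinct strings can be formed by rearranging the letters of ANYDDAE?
7! / (1! × 2! × 1! × 1! × 2!) = 1260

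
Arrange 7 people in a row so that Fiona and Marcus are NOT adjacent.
Total - adjacent = 7! - (7-1)!×2 = 5040 - 1440 = 3600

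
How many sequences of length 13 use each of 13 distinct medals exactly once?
13! = 6227020800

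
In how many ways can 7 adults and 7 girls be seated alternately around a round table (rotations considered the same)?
Fix one of the adults: (7-1)! ways for the remaining adults, × 7! ways for the girls = 720 × 5040 = 3628800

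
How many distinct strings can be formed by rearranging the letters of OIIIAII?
7! / (5! × 1! × 1!) = 42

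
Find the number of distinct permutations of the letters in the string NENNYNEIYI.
10! / (2! × 2! × 4! × 2!) = 18900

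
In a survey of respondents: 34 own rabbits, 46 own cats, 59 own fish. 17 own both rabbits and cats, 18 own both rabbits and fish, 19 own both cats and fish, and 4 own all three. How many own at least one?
|A∪B∪C| = 34+46+59-17-18-19+4 = 89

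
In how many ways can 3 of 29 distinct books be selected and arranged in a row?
P(29,3) = 29!/(29-3)! = 21924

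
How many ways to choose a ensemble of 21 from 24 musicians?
C(24,21) = 24!/(21!×3!) = 2024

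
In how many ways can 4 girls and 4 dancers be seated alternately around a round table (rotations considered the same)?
Fix one of the girls: (4-1)! ways for the remaining girls, × 4! ways for the dancers = 6 × 24 = 144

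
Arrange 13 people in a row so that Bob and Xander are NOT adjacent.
Total - adjacent = 13! - (13-1)!×2 = 6227020800 - 958003200 = 5269017600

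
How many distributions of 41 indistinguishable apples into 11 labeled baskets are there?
C(41+11-1, 11-1) = C(51, 10) = 12777711870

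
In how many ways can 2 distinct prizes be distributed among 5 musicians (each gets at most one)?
P(5,2) = 5!/(5-2)! = 20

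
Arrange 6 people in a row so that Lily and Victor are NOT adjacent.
Total - adjacent = 6! - (6-1)!×2 = 720 - 240 = 480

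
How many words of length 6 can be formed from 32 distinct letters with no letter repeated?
P(32,6) = 32!/(32-6)! = 652458240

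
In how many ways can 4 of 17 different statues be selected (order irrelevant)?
C(17,4) = 17!/(4!×13!) = 2380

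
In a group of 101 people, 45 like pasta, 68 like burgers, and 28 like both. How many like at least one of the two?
|A∪B| = |A| + |B| - |A∩B| = 45 + 68 - 28 = 85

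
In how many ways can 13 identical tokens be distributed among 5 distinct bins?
C(13+5-1, 5-1) = C(17, 4) = 2380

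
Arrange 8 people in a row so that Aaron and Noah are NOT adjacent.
Total - adjacent = 8! - (8-1)!×2 = 40320 - 10080 = 30240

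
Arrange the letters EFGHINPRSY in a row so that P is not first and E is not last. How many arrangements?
By inclusion-exclusion: 10! - 2×(10-1)! + (10-2)! = 3628800 - 725760 + 40320 = 2943360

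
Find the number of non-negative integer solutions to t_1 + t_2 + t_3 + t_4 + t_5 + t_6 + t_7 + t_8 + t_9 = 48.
C(48+9-1, 9-1) = C(56, 8) = 1420494075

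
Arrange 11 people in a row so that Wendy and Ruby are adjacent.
Treat as block: (11-1)! × 2! = 3628800 × 2 = 7257600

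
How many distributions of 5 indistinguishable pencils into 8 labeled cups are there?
C(5+8-1, 8-1) = C(12, 7) = 792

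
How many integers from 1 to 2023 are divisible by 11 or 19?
⌊2023/11⌋ + ⌊2023/19⌋ - ⌊2023/209⌋ = 183 + 106 - 9 = 280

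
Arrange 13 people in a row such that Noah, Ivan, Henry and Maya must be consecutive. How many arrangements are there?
Treat the 4 as one block: (13-4+1)! × 4! = 3628800 × 24 = 87091200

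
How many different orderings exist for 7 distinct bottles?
7! = 5040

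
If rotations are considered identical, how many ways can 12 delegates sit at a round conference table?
Circular: fix one position, arrange the rest. (12-1)! = 39916800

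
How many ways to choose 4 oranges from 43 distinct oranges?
C(43,4) = 43!/(4!×39!) = 123410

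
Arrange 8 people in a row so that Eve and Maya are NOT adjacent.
Total - adjacent = 8! - (8-1)!×2 = 40320 - 10080 = 30240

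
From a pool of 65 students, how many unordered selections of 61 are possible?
C(65,61) = 65!/(61!×4!) = 677040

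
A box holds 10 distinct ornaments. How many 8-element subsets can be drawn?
C(10,8) = 10!/(8!×2!) = 45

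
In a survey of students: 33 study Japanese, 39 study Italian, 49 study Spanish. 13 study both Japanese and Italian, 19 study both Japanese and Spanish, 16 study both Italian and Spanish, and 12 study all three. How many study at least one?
|A∪B∪C| = 33+39+49-13-19-16+12 = 85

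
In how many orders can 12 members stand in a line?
12! = 479001600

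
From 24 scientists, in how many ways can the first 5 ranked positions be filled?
P(24,5) = 24!/(24-5)! = 5100480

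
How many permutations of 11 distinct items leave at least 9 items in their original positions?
Exactly j fixed points: C(11,j)·!(11-j); sum over j ≥ 9 (derangement numbers via !m = (m-1)·(!(m-1) + !(m-2)): !0..!2 = 1, 0, 1). Σ_{j=9}^{11} C(11,j)·!(11-j) = C(11,9)·!2 + C(11,10)·!1 + C(11,11)·!0 = 55·1 + 11·0 + 1·1 = 56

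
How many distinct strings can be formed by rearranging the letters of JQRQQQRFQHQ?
11! / (1! × 1! × 1! × 2! × 6!) = 27720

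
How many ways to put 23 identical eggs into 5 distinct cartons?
C(23+5-1, 5-1) = C(27, 4) = 17550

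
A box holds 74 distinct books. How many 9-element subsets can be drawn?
C(74,9) = 74!/(9!×65!) = 110524147514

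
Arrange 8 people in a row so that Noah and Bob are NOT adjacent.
Total - adjacent = 8! - (8-1)!×2 = 40320 - 10080 = 30240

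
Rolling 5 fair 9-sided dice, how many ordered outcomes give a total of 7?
Coefficient of x^7 in (x + x² + ... + x^9)^5. By inclusion-exclusion on dice exceeding 9: Σ_j (-1)^j C(5,j)·C(7-1-9j, 4) = C(5,0)·C(6,4) = 1·15 = 15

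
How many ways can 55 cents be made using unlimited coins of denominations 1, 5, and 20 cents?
Coefficient of x^55 in 1/(1-x^1) · 1/(1-x^5) · 1/(1-x^20). Case on j = number of 20-cent coins (j = 0..2); remainder r = 55 - 20j is made from {1,5} in ⌊r/5⌋+1 ways. r = 55, 35, 15 → 12 + 8 + 4 = 24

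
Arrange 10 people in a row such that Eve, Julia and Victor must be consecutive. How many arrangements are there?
Treat the 3 as one block: (10-3+1)! × 3! = 40320 × 6 = 241920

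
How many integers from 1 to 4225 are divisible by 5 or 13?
⌊4225/5⌋ + ⌊4225/13⌋ - ⌊4225/65⌋ = 845 + 325 - 65 = 1105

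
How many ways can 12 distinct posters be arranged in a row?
12! = 479001600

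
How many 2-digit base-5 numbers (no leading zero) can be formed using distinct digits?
First digit: 4 choices (nonzero). Then descending: 4 × 4 = 16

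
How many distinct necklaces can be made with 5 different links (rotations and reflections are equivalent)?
(5-1)!/2 = 24/2 = 12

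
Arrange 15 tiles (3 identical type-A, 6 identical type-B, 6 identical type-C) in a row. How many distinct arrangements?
15! / (3! × 6! × 6!) = 420420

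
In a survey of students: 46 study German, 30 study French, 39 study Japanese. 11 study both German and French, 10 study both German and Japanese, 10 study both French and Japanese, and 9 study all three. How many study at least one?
|A∪B∪C| = 46+30+39-11-10-10+9 = 93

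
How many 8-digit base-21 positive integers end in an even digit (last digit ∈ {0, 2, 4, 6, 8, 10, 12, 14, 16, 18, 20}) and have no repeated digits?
Last∈{0,2,4,6,8,10,12,14,16,18,20}. Last=0: 390700800. Last nonzero: 10×19×P(19,6) = 3711657600. Total = 4102358400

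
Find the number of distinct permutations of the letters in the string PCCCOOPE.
8! / (3! × 2! × 2! × 1!) = 1680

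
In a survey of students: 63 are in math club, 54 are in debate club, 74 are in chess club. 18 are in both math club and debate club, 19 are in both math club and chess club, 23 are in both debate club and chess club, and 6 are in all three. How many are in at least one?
|A∪B∪C| = 63+54+74-18-19-23+6 = 137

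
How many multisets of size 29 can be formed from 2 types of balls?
C(29+2-1, 2-1) = C(30, 1) = 30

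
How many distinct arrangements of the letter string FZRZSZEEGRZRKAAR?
16! / (4! × 2! × 1! × 1! × 1! × 2! × 1! × 4!) = 9081072000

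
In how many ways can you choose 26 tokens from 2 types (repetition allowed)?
C(26+2-1, 2-1) = C(27, 1) = 27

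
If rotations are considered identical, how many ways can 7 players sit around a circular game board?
Circular: fix one position, arrange the rest. (7-1)! = 720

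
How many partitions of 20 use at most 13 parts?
By conjugation, equals partitions of 20 into parts ≤ 13. Let r_j(i) = number of partitions of i into parts ≤ j, for i = 0..20. r_1(i) = 1 for all i; r_j(i) = r_{j-1}(i) + r_j(i-j). Rows j = 2..13: ≤2: 1 1 2 2 3 3 4 4 5 5 6 6 7 7 8 8 9 9 10 10 11; ≤3: 1 1 2 3 4 5 7 8 10 12 14 16 19 21 24 27 30 33 37 40 44; ≤4: 1 1 2 3 5 6 9 11 15 18 23 27 34 39 47 54 64 72 84 94 108; ≤5: 1 1 2 3 5 7 10 13 18 23 30 37 47 57 70 84 101 119 141 164 192; ≤6: 1 1 2 3 5 7 11 14 20 26 35 44 58 71 90 110 136 163 199 235 282; ≤7: 1 1 2 3 5 7 11 15 21 28 38 49 65 82 105 131 164 201 248 300 364; ≤8: 1 1 2 3 5 7 11 15 22 29 40 52 70 89 116 146 186 230 288 352 434; ≤9: 1 1 2 3 5 7 11 15 22 30 41 54 73 94 123 157 201 252 318 393 488; ≤10: 1 1 2 3 5 7 11 15 22 30 42 55 75 97 128 164 212 267 340 423 530; ≤11: 1 1 2 3 5 7 11 15 22 30 42 56 76 99 131 169 219 278 355 445 560; ≤12: 1 1 2 3 5 7 11 15 22 30 42 56 77 100 133 172 224 285 366 460 582; ≤13: 1 1 2 3 5 7 11 15 22 30 42 56 77 101 134 174 227 290 373 471 597. r_13(20) = 597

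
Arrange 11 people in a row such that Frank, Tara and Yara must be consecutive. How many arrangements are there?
Treat the 3 as one block: (11-3+1)! × 3! = 362880 × 6 = 2177280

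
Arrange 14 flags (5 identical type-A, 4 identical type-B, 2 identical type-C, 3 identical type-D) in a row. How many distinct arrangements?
14! / (5! × 4! × 2! × 3!) = 2522520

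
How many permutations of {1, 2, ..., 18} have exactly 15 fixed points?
Choose the 15 fixed points C(18,15) = 816, derange the rest: !3 = Σ_{j=0}^{3} (-1)^j·3!/j! = 6 - 6 + 3 - 1 = 2. Product = 816 × 2 = 1632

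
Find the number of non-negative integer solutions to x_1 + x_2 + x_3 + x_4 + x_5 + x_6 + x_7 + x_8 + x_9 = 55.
C(55+9-1, 9-1) = C(63, 8) = 3872894697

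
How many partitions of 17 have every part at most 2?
Let r_j(i) = number of partitions of i into parts ≤ j, for i = 0..17. r_1(i) = 1 for all i; r_j(i) = r_{j-1}(i) + r_j(i-j). Rows j = 2..2: ≤2: 1 1 2 2 3 3 4 4 5 5 6 6 7 7 8 8 9 9. r_2(17) = 9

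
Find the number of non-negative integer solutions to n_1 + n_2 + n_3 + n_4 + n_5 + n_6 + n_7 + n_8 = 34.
C(34+8-1, 8-1) = C(41, 7) = 22481940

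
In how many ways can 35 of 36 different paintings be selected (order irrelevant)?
C(36,35) = 36!/(35!×1!) = 36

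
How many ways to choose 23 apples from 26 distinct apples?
C(26,23) = 26!/(23!×3!) = 2600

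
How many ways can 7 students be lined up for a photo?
7! = 5040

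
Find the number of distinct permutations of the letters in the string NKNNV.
5! / (1! × 1! × 3!) = 20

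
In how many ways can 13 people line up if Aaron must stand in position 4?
Fix one position: (13-1)! = 479001600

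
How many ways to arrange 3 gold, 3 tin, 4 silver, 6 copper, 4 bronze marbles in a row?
20! / (3! × 3! × 4! × 6! × 4!) = 162954792000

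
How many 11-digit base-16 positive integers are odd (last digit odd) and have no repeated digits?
Last∈{1,3,5,7,9,11,13,15}. Last=0: 0. Last nonzero: 8×14×P(14,9) = 81366405120. Total = 81366405120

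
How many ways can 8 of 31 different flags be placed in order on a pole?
P(31,8) = 31!/(31-8)! = 318073392000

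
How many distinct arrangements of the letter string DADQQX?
6! / (2! × 1! × 2! × 1!) = 180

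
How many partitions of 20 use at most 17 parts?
By conjugation, equals partitions of 20 into parts ≤ 17. Let r_j(i) = number of partitions of i into parts ≤ j, for i = 0..20. r_1(i) = 1 for all i; r_j(i) = r_{j-1}(i) + r_j(i-j). Rows j = 2..17: ≤2: 1 1 2 2 3 3 4 4 5 5 6 6 7 7 8 8 9 9 10 10 11; ≤3: 1 1 2 3 4 5 7 8 10 12 14 16 19 21 24 27 30 33 37 40 44; ≤4: 1 1 2 3 5 6 9 11 15 18 23 27 34 39 47 54 64 72 84 94 108; ≤5: 1 1 2 3 5 7 10 13 18 23 30 37 47 57 70 84 101 119 141 164 192; ≤6: 1 1 2 3 5 7 11 14 20 26 35 44 58 71 90 110 136 163 199 235 282; ≤7: 1 1 2 3 5 7 11 15 21 28 38 49 65 82 105 131 164 201 248 300 364; ≤8: 1 1 2 3 5 7 11 15 22 29 40 52 70 89 116 146 186 230 288 352 434; ≤9: 1 1 2 3 5 7 11 15 22 30 41 54 73 94 123 157 201 252 318 393 488; ≤10: 1 1 2 3 5 7 11 15 22 30 42 55 75 97 128 164 212 267 340 423 530; ≤11: 1 1 2 3 5 7 11 15 22 30 42 56 76 99 131 169 219 278 355 445 560; ≤12: 1 1 2 3 5 7 11 15 22 30 42 56 77 100 133 172 224 285 366 460 582; ≤13: 1 1 2 3 5 7 11 15 22 30 42 56 77 101 134 174 227 290 373 471 597; ≤14: 1 1 2 3 5 7 11 15 22 30 42 56 77 101 135 175 229 293 378 478 608; ≤15: 1 1 2 3 5 7 11 15 22 30 42 56 77 101 135 176 230 295 381 483 615; ≤16: 1 1 2 3 5 7 11 15 22 30 42 56 77 101 135 176 231 296 383 486 620; ≤17: 1 1 2 3 5 7 11 15 22 30 42 56 77 101 135 176 231 297 384 488 623. r_17(20) = 623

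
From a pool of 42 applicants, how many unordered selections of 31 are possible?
C(42,31) = 42!/(31!×11!) = 4280561376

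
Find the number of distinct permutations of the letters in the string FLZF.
4! / (1! × 1! × 2!) = 12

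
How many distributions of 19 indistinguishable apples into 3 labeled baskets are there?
C(19+3-1, 3-1) = C(21, 2) = 210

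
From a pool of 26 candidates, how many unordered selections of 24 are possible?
C(26,24) = 26!/(24!×2!) = 325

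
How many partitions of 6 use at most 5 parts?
By conjugation, equals partitions of 6 into parts ≤ 5. Let r_j(i) = number of partitions of i into parts ≤ j, for i = 0..6. r_1(i) = 1 for all i; r_j(i) = r_{j-1}(i) + r_j(i-j). Rows j = 2..5: ≤2: 1 1 2 2 3 3 4; ≤3: 1 1 2 3 4 5 7; ≤4: 1 1 2 3 5 6 9; ≤5: 1 1 2 3 5 7 10. r_5(6) = 10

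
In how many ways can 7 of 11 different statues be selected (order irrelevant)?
C(11,7) = 11!/(7!×4!) = 330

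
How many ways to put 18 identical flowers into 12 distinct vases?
C(18+12-1, 12-1) = C(29, 11) = 34597290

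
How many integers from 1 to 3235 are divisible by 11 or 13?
⌊3235/11⌋ + ⌊3235/13⌋ - ⌊3235/143⌋ = 294 + 248 - 22 = 520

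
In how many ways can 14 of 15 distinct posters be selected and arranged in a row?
P(15,14) = 15!/(15-14)! = 1307674368000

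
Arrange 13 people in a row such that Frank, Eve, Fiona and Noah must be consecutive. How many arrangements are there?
Treat the 4 as one block: (13-4+1)! × 4! = 3628800 × 24 = 87091200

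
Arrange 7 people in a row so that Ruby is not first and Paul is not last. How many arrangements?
By inclusion-exclusion: 7! - 2×(7-1)! + (7-2)! = 5040 - 1440 + 120 = 3720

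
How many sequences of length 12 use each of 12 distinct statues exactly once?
12! = 479001600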